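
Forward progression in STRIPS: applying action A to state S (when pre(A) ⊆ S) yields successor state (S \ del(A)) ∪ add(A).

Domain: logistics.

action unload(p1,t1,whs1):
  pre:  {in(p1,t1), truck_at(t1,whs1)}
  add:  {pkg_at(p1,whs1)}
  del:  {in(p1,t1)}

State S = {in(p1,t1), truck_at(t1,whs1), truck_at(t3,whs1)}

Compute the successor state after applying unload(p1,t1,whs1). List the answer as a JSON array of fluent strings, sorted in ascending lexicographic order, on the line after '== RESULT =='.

Compute (S \ del) ∪ add:
  pre ⊆ S: {in(p1,t1), truck_at(t1,whs1)} ⊆ S  — applicable
  S \ del = {truck_at(t1,whs1), truck_at(t3,whs1)}
  ∪ add   = {pkg_at(p1,whs1), truck_at(t1,whs1), truck_at(t3,whs1)}

== RESULT ==
["pkg_at(p1,whs1)", "truck_at(t1,whs1)", "truck_at(t3,whs1)"]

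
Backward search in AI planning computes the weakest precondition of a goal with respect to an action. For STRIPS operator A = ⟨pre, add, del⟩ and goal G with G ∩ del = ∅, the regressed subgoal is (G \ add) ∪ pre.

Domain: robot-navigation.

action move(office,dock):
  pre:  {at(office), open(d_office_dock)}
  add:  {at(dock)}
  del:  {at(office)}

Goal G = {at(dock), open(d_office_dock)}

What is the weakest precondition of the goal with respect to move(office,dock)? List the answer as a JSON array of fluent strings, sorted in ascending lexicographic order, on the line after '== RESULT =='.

Compute (G \ add) ∪ pre:
  G ∩ del = {}  (empty — regression defined)
  G \ add = {at(dock), open(d_office_dock)} \ {at(dock)} = {open(d_office_dock)}
  ∪ pre   = {open(d_office_dock)} ∪ {at(office), open(d_office_dock)}
          = {at(office), open(d_office_dock)}

== RESULT ==
["at(office)", "open(d_office_dock)"]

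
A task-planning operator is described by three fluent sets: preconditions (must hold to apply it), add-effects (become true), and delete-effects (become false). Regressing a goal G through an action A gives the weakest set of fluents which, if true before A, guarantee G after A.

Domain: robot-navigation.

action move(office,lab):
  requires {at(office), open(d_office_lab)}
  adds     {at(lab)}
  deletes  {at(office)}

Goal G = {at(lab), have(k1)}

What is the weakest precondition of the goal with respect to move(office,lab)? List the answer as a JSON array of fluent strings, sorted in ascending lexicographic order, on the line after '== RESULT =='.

Regress:
  G ∩ del = {}  (empty — regression defined)
  G \ add = {at(lab), have(k1)} \ {at(lab)} = {have(k1)}
  ∪ pre   = {have(k1)} ∪ {at(office), open(d_office_lab)}
          = {at(office), have(k1), open(d_office_lab)}

== RESULT ==
["at(office)", "have(k1)", "open(d_office_lab)"]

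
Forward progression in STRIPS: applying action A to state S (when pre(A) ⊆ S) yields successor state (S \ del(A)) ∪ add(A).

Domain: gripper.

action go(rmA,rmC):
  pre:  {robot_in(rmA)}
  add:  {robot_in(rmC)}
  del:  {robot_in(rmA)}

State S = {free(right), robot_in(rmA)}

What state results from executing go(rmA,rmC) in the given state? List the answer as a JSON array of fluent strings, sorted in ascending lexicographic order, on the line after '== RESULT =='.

Progress:
  pre ⊆ S: {robot_in(rmA)} ⊆ S  — applicable
  S \ del = {free(right)}
  ∪ add   = {free(right), robot_in(rmC)}

== RESULT ==
["free(right)", "robot_in(rmC)"]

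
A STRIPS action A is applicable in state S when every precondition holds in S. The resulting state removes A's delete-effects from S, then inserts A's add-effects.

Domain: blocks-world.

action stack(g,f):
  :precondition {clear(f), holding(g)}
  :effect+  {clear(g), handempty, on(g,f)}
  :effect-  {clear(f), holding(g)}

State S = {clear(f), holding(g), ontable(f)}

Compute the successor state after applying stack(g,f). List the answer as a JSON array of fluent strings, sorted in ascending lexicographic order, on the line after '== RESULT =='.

Progress:
  pre ⊆ S: {clear(f), holding(g)} ⊆ S  — applicable
  S \ del = {ontable(f)}
  ∪ add   = {clear(g), handempty, on(g,f), ontable(f)}

== RESULT ==
["clear(g)", "handempty", "on(g,f)", "ontable(f)"]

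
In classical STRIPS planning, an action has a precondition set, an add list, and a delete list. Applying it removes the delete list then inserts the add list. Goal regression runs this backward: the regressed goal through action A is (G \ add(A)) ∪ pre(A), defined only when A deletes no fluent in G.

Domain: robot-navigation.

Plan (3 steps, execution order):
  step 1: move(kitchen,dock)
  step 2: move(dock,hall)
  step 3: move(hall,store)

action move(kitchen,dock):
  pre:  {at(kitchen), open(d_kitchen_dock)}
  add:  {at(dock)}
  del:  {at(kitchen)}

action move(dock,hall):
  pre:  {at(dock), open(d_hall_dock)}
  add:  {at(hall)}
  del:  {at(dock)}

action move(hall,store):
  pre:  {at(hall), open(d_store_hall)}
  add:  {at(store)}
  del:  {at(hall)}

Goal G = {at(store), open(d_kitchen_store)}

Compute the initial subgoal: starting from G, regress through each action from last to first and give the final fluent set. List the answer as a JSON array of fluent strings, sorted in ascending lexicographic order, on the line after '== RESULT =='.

Work backward from the goal:
  through step 3 (move(hall,store)): drop {at(store)}, keep {open(d_kitchen_store)}, require {at(hall), open(d_store_hall)}
    → {at(hall), open(d_kitchen_store), open(d_store_hall)}
  through step 2 (move(dock,hall)): drop {at(hall)}, keep {open(d_kitchen_store), open(d_store_hall)}, require {at(dock), open(d_hall_dock)}
    → {at(dock), open(d_hall_dock), open(d_kitchen_store), open(d_store_hall)}
  through step 1 (move(kitchen,dock)): drop {at(dock)}, keep {open(d_hall_dock), open(d_kitchen_store), open(d_store_hall)}, require {at(kitchen), open(d_kitchen_dock)}
    → {at(kitchen), open(d_hall_dock), open(d_kitchen_dock), open(d_kitchen_store), open(d_store_hall)}

== RESULT ==
["at(kitchen)", "open(d_hall_dock)", "open(d_kitchen_dock)", "open(d_kitchen_store)", "open(d_store_hall)"]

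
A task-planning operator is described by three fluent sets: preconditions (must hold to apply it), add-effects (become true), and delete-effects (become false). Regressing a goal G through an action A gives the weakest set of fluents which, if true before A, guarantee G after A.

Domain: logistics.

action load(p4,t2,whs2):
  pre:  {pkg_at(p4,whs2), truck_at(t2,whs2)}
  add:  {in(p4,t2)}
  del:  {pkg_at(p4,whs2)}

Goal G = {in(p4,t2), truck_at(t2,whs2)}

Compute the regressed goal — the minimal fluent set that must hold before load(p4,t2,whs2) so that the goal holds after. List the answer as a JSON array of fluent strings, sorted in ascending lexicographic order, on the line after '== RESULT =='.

Regress:
  G ∩ del = {}  (empty — regression defined)
  G \ add = {in(p4,t2), truck_at(t2,whs2)} \ {in(p4,t2)} = {truck_at(t2,whs2)}
  ∪ pre   = {truck_at(t2,whs2)} ∪ {pkg_at(p4,whs2), truck_at(t2,whs2)}
          = {pkg_at(p4,whs2), truck_at(t2,whs2)}

== RESULT ==
["pkg_at(p4,whs2)", "truck_at(t2,whs2)"]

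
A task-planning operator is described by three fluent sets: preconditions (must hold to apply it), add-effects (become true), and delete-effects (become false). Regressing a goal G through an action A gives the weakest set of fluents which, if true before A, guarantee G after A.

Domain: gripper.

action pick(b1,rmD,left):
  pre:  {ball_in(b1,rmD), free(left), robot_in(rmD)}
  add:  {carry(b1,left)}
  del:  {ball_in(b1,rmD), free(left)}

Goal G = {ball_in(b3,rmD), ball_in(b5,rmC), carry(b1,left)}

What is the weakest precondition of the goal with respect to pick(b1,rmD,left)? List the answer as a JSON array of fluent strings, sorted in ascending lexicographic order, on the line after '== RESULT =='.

Regress:
  G ∩ del = {}  (empty — regression defined)
  G \ add = {ball_in(b3,rmD), ball_in(b5,rmC), carry(b1,left)} \ {carry(b1,left)} = {ball_in(b3,rmD), ball_in(b5,rmC)}
  ∪ pre   = {ball_in(b3,rmD), ball_in(b5,rmC)} ∪ {ball_in(b1,rmD), free(left), robot_in(rmD)}
          = {ball_in(b1,rmD), ball_in(b3,rmD), ball_in(b5,rmC), free(left), robot_in(rmD)}

== RESULT ==
["ball_in(b1,rmD)", "ball_in(b3,rmD)", "ball_in(b5,rmC)", "free(left)", "robot_in(rmD)"]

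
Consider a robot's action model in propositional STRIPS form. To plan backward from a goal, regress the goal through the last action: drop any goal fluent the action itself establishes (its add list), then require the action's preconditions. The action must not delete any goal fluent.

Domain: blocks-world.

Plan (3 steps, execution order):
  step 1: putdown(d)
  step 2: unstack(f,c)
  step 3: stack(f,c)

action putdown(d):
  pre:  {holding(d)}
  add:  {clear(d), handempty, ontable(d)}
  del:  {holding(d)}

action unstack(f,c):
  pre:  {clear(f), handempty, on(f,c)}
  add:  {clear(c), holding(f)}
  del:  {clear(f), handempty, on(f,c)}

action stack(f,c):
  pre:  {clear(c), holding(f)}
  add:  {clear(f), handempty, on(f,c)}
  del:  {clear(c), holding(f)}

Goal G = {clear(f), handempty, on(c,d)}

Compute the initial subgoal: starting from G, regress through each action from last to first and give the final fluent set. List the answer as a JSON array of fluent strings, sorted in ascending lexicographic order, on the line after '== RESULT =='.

Regress step by step:
  through step 3 (stack(f,c)): drop {clear(f), handempty}, keep {on(c,d)}, require {clear(c), holding(f)}
    → {clear(c), holding(f), on(c,d)}
  through step 2 (unstack(f,c)): drop {clear(c), holding(f)}, keep {on(c,d)}, require {clear(f), handempty, on(f,c)}
    → {clear(f), handempty, on(c,d), on(f,c)}
  through step 1 (putdown(d)): drop {handempty}, keep {clear(f), on(c,d), on(f,c)}, require {holding(d)}
    → {clear(f), holding(d), on(c,d), on(f,c)}

== RESULT ==
["clear(f)", "holding(d)", "on(c,d)", "on(f,c)"]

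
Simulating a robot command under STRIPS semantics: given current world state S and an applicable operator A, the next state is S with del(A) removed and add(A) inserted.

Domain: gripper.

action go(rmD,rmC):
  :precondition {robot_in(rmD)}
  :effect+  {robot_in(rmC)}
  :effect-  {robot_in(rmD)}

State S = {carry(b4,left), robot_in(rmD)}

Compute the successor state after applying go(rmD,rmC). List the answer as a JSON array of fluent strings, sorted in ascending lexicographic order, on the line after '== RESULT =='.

Compute (S \ del) ∪ add:
  pre ⊆ S: {robot_in(rmD)} ⊆ S  — applicable
  S \ del = {carry(b4,left)}
  ∪ add   = {carry(b4,left), robot_in(rmC)}

== RESULT ==
["carry(b4,left)", "robot_in(rmC)"]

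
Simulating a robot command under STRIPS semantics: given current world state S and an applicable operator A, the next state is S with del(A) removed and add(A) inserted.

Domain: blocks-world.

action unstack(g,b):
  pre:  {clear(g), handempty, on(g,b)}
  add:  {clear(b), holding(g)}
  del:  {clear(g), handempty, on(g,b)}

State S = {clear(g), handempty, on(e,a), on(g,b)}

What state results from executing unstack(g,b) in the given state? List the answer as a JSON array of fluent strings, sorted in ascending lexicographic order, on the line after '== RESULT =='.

Progress:
  pre ⊆ S: {clear(g), handempty, on(g,b)} ⊆ S  — applicable
  S \ del = {on(e,a)}
  ∪ add   = {clear(b), holding(g), on(e,a)}

== RESULT ==
["clear(b)", "holding(g)", "on(e,a)"]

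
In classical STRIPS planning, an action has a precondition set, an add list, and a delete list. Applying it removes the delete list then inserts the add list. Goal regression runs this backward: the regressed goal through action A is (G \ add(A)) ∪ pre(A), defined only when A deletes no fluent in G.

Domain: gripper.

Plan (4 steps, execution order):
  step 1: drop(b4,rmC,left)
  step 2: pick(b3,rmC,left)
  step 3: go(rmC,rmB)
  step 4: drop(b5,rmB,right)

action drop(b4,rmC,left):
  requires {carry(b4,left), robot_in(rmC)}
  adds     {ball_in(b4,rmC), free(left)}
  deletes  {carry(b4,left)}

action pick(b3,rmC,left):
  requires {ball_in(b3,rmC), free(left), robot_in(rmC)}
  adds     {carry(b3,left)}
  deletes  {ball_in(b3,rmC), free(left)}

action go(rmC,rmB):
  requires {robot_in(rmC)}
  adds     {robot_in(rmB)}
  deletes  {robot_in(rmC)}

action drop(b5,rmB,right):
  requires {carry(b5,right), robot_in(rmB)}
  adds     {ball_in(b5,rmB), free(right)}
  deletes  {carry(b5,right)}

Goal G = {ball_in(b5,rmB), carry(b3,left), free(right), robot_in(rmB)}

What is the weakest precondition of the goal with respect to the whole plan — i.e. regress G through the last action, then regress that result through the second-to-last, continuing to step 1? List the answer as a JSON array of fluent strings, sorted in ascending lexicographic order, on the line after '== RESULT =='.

Regress step by step:
  through step 4 (drop(b5,rmB,right)): drop {ball_in(b5,rmB), free(right)}, keep {carry(b3,left), robot_in(rmB)}, require {carry(b5,right), robot_in(rmB)}
    → {carry(b3,left), carry(b5,right), robot_in(rmB)}
  through step 3 (go(rmC,rmB)): drop {robot_in(rmB)}, keep {carry(b3,left), carry(b5,right)}, require {robot_in(rmC)}
    → {carry(b3,left), carry(b5,right), robot_in(rmC)}
  through step 2 (pick(b3,rmC,left)): drop {carry(b3,left)}, keep {carry(b5,right), robot_in(rmC)}, require {ball_in(b3,rmC), free(left), robot_in(rmC)}
    → {ball_in(b3,rmC), carry(b5,right), free(left), robot_in(rmC)}
  through step 1 (drop(b4,rmC,left)): drop {free(left)}, keep {ball_in(b3,rmC), carry(b5,right), robot_in(rmC)}, require {carry(b4,left), robot_in(rmC)}
    → {ball_in(b3,rmC), carry(b4,left), carry(b5,right), robot_in(rmC)}

== RESULT ==
["ball_in(b3,rmC)", "carry(b4,left)", "carry(b5,right)", "robot_in(rmC)"]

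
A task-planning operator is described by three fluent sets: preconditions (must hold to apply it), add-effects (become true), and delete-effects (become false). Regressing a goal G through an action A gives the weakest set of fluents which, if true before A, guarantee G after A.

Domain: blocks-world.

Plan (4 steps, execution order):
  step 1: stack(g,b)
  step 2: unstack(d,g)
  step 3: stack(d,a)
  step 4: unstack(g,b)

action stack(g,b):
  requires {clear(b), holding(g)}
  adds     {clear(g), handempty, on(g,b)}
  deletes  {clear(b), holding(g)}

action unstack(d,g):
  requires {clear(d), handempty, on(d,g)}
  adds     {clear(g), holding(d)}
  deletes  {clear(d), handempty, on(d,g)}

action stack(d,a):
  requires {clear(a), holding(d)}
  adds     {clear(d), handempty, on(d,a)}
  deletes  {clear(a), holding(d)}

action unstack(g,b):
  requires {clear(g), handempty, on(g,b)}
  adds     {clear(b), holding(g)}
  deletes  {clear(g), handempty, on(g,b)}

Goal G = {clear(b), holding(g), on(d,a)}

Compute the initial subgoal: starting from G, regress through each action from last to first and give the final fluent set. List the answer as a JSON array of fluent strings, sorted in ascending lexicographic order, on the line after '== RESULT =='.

Regress step by step:
  through step 4 (unstack(g,b)): drop {clear(b), holding(g)}, keep {on(d,a)}, require {clear(g), handempty, on(g,b)}
    → {clear(g), handempty, on(d,a), on(g,b)}
  through step 3 (stack(d,a)): drop {handempty, on(d,a)}, keep {clear(g), on(g,b)}, require {clear(a), holding(d)}
    → {clear(a), clear(g), holding(d), on(g,b)}
  through step 2 (unstack(d,g)): drop {clear(g), holding(d)}, keep {clear(a), on(g,b)}, require {clear(d), handempty, on(d,g)}
    → {clear(a), clear(d), handempty, on(d,g), on(g,b)}
  through step 1 (stack(g,b)): drop {handempty, on(g,b)}, keep {clear(a), clear(d), on(d,g)}, require {clear(b), holding(g)}
    → {clear(a), clear(b), clear(d), holding(g), on(d,g)}

== RESULT ==
["clear(a)", "clear(b)", "clear(d)", "holding(g)", "on(d,g)"]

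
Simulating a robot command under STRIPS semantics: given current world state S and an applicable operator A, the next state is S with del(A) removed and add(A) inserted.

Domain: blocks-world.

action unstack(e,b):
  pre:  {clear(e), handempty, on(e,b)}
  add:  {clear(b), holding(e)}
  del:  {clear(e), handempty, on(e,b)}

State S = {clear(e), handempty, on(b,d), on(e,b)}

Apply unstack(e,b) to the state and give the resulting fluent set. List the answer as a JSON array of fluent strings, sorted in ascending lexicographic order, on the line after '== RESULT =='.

Progress:
  pre ⊆ S: {clear(e), handempty, on(e,b)} ⊆ S  — applicable
  S \ del = {on(b,d)}
  ∪ add   = {clear(b), holding(e), on(b,d)}

== RESULT ==
["clear(b)", "holding(e)", "on(b,d)"]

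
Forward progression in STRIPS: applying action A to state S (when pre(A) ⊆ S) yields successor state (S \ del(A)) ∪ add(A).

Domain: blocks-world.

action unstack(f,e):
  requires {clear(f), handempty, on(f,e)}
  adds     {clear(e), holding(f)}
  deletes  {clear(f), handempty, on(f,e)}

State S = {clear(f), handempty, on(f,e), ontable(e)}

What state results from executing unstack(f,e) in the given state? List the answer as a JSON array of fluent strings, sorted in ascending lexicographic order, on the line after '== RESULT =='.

Progress:
  pre ⊆ S: {clear(f), handempty, on(f,e)} ⊆ S  — applicable
  S \ del = {ontable(e)}
  ∪ add   = {clear(e), holding(f), ontable(e)}

== RESULT ==
["clear(e)", "holding(f)", "ontable(e)"]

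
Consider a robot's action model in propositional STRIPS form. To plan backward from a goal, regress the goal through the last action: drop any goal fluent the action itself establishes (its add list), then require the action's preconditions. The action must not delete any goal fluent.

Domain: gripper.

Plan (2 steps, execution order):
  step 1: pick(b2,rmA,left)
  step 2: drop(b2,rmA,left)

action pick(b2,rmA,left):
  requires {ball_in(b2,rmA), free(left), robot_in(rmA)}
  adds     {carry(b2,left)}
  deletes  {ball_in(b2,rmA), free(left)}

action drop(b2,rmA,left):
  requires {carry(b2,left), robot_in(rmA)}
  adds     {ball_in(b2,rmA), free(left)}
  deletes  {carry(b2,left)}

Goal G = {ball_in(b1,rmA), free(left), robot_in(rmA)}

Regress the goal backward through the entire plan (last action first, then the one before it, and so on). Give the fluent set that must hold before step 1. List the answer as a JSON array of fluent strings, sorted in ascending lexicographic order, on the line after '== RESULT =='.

Regress step by step:
  through step 2 (drop(b2,rmA,left)): drop {free(left)}, keep {ball_in(b1,rmA), robot_in(rmA)}, require {carry(b2,left), robot_in(rmA)}
    → {ball_in(b1,rmA), carry(b2,left), robot_in(rmA)}
  through step 1 (pick(b2,rmA,left)): drop {carry(b2,left)}, keep {ball_in(b1,rmA), robot_in(rmA)}, require {ball_in(b2,rmA), free(left), robot_in(rmA)}
    → {ball_in(b1,rmA), ball_in(b2,rmA), free(left), robot_in(rmA)}

== RESULT ==
["ball_in(b1,rmA)", "ball_in(b2,rmA)", "free(left)", "robot_in(rmA)"]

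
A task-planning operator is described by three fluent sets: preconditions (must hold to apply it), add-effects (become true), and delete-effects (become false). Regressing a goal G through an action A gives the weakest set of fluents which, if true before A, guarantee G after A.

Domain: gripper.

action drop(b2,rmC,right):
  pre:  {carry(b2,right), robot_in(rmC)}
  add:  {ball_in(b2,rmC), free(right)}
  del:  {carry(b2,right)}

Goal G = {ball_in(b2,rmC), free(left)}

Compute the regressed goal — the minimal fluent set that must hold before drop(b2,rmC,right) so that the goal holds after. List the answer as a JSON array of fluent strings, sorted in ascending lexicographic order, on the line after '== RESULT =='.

Regress:
  G ∩ del = {}  (empty — regression defined)
  G \ add = {ball_in(b2,rmC), free(left)} \ {ball_in(b2,rmC), free(right)} = {free(left)}
  ∪ pre   = {free(left)} ∪ {carry(b2,right), robot_in(rmC)}
          = {carry(b2,right), free(left), robot_in(rmC)}

== RESULT ==
["carry(b2,right)", "free(left)", "robot_in(rmC)"]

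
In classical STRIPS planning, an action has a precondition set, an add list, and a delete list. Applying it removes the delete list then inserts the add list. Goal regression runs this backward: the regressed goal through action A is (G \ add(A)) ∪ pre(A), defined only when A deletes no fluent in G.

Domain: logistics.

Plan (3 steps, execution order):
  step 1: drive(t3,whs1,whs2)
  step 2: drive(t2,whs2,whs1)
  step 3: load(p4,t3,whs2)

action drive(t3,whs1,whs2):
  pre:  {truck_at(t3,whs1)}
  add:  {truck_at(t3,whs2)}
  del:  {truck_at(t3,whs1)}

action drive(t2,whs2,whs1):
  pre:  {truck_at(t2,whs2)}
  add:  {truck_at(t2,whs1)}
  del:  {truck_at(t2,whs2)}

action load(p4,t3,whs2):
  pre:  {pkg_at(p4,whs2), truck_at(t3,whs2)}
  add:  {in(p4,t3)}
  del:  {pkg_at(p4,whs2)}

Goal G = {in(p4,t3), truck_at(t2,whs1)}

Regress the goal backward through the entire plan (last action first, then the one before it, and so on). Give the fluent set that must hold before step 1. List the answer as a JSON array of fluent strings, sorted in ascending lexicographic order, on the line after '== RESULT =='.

Regress step by step:
  through step 3 (load(p4,t3,whs2)): drop {in(p4,t3)}, keep {truck_at(t2,whs1)}, require {pkg_at(p4,whs2), truck_at(t3,whs2)}
    → {pkg_at(p4,whs2), truck_at(t2,whs1), truck_at(t3,whs2)}
  through step 2 (drive(t2,whs2,whs1)): drop {truck_at(t2,whs1)}, keep {pkg_at(p4,whs2), truck_at(t3,whs2)}, require {truck_at(t2,whs2)}
    → {pkg_at(p4,whs2), truck_at(t2,whs2), truck_at(t3,whs2)}
  through step 1 (drive(t3,whs1,whs2)): drop {truck_at(t3,whs2)}, keep {pkg_at(p4,whs2), truck_at(t2,whs2)}, require {truck_at(t3,whs1)}
    → {pkg_at(p4,whs2), truck_at(t2,whs2), truck_at(t3,whs1)}

== RESULT ==
["pkg_at(p4,whs2)", "truck_at(t2,whs2)", "truck_at(t3,whs1)"]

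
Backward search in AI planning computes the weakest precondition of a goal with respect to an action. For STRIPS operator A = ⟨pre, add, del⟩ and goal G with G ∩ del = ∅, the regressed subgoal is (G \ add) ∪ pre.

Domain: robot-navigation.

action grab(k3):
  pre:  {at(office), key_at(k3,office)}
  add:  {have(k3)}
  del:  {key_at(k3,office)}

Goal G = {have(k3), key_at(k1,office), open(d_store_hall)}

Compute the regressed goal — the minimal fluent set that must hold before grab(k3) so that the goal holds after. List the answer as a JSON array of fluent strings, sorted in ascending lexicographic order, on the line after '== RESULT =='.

Regress:
  G ∩ del = {}  (empty — regression defined)
  G \ add = {have(k3), key_at(k1,office), open(d_store_hall)} \ {have(k3)} = {key_at(k1,office), open(d_store_hall)}
  ∪ pre   = {key_at(k1,office), open(d_store_hall)} ∪ {at(office), key_at(k3,office)}
          = {at(office), key_at(k1,office), key_at(k3,office), open(d_store_hall)}

== RESULT ==
["at(office)", "key_at(k1,office)", "key_at(k3,office)", "open(d_store_hall)"]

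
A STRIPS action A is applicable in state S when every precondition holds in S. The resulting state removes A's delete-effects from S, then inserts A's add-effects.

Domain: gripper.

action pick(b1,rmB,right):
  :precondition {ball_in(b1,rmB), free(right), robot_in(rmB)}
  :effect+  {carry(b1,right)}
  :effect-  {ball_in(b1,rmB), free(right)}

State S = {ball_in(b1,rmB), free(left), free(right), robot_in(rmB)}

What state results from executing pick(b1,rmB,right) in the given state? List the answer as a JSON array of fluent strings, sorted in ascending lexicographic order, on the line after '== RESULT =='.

Progress:
  pre ⊆ S: {ball_in(b1,rmB), free(right), robot_in(rmB)} ⊆ S  — applicable
  S \ del = {free(left), robot_in(rmB)}
  ∪ add   = {carry(b1,right), free(left), robot_in(rmB)}

== RESULT ==
["carry(b1,right)", "free(left)", "robot_in(rmB)"]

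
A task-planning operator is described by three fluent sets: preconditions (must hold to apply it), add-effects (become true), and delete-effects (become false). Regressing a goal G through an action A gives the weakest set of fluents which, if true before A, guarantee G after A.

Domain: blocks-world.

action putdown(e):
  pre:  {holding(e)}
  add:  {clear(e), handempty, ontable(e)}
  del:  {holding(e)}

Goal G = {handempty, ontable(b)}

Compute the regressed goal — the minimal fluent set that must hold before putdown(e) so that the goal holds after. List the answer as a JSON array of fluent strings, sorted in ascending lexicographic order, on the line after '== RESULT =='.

Regress:
  G ∩ del = {}  (empty — regression defined)
  G \ add = {handempty, ontable(b)} \ {clear(e), handempty, ontable(e)} = {ontable(b)}
  ∪ pre   = {ontable(b)} ∪ {holding(e)}
          = {holding(e), ontable(b)}

== RESULT ==
["holding(e)", "ontable(b)"]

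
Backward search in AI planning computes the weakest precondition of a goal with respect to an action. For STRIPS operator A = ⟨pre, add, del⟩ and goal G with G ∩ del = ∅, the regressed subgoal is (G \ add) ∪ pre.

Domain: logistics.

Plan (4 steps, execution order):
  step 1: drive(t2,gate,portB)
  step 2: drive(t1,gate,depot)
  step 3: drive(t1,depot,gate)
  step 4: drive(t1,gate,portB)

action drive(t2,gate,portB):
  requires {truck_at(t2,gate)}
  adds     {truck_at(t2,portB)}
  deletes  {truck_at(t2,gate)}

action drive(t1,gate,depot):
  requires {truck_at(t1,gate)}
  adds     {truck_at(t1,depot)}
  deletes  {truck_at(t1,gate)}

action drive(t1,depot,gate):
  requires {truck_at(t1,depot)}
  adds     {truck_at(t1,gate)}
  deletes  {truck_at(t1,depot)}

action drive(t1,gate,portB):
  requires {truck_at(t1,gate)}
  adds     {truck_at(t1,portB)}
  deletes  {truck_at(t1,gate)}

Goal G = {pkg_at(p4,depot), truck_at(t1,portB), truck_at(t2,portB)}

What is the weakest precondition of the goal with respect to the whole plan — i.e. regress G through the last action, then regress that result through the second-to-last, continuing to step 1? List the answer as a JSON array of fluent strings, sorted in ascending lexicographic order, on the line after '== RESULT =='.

Work backward from the goal:
  through step 4 (drive(t1,gate,portB)): drop {truck_at(t1,portB)}, keep {pkg_at(p4,depot), truck_at(t2,portB)}, require {truck_at(t1,gate)}
    → {pkg_at(p4,depot), truck_at(t1,gate), truck_at(t2,portB)}
  through step 3 (drive(t1,depot,gate)): drop {truck_at(t1,gate)}, keep {pkg_at(p4,depot), truck_at(t2,portB)}, require {truck_at(t1,depot)}
    → {pkg_at(p4,depot), truck_at(t1,depot), truck_at(t2,portB)}
  through step 2 (drive(t1,gate,depot)): drop {truck_at(t1,depot)}, keep {pkg_at(p4,depot), truck_at(t2,portB)}, require {truck_at(t1,gate)}
    → {pkg_at(p4,depot), truck_at(t1,gate), truck_at(t2,portB)}
  through step 1 (drive(t2,gate,portB)): drop {truck_at(t2,portB)}, keep {pkg_at(p4,depot), truck_at(t1,gate)}, require {truck_at(t2,gate)}
    → {pkg_at(p4,depot), truck_at(t1,gate), truck_at(t2,gate)}

== RESULT ==
["pkg_at(p4,depot)", "truck_at(t1,gate)", "truck_at(t2,gate)"]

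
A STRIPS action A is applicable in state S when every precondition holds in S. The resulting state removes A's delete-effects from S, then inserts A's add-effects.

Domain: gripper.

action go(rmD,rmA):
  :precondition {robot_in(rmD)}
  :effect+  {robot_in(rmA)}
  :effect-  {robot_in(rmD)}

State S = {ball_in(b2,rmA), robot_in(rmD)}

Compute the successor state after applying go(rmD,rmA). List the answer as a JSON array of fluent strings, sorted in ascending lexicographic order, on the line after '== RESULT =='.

Progress:
  pre ⊆ S: {robot_in(rmD)} ⊆ S  — applicable
  S \ del = {ball_in(b2,rmA)}
  ∪ add   = {ball_in(b2,rmA), robot_in(rmA)}

== RESULT ==
["ball_in(b2,rmA)", "robot_in(rmA)"]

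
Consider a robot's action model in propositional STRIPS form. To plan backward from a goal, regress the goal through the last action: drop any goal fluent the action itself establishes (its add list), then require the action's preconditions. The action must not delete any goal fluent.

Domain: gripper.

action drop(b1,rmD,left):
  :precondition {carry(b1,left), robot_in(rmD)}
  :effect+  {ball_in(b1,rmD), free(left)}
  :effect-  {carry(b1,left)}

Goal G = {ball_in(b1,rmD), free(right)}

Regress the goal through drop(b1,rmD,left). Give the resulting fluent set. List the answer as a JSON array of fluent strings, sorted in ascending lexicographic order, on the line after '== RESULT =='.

Compute (G \ add) ∪ pre:
  G ∩ del = {}  (empty — regression defined)
  G \ add = {ball_in(b1,rmD), free(right)} \ {ball_in(b1,rmD), free(left)} = {free(right)}
  ∪ pre   = {free(right)} ∪ {carry(b1,left), robot_in(rmD)}
          = {carry(b1,left), free(right), robot_in(rmD)}

== RESULT ==
["carry(b1,left)", "free(right)", "robot_in(rmD)"]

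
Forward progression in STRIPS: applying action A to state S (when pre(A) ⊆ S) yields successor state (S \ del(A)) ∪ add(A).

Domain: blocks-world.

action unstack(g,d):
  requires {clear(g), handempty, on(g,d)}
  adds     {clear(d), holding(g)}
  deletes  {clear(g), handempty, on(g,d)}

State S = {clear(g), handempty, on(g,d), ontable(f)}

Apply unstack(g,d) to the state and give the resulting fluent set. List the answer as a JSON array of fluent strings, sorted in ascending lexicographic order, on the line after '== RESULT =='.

Progress:
  pre ⊆ S: {clear(g), handempty, on(g,d)} ⊆ S  — applicable
  S \ del = {ontable(f)}
  ∪ add   = {clear(d), holding(g), ontable(f)}

== RESULT ==
["clear(d)", "holding(g)", "ontable(f)"]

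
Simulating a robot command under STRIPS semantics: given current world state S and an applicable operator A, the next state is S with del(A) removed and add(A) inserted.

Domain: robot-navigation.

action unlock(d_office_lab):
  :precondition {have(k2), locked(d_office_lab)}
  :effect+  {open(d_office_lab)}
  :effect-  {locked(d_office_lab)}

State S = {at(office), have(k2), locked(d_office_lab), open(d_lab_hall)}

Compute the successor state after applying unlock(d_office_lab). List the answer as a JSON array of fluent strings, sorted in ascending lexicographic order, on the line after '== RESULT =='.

Compute (S \ del) ∪ add:
  pre ⊆ S: {have(k2), locked(d_office_lab)} ⊆ S  — applicable
  S \ del = {at(office), have(k2), open(d_lab_hall)}
  ∪ add   = {at(office), have(k2), open(d_lab_hall), open(d_office_lab)}

== RESULT ==
["at(office)", "have(k2)", "open(d_lab_hall)", "open(d_office_lab)"]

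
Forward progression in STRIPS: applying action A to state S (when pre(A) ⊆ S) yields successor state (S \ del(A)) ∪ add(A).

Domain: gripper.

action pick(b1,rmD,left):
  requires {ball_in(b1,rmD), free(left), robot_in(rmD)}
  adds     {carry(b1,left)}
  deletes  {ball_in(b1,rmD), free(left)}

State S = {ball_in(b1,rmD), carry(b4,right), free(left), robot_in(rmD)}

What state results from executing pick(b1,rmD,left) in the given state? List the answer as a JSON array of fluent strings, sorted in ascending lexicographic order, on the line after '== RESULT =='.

Compute (S \ del) ∪ add:
  pre ⊆ S: {ball_in(b1,rmD), free(left), robot_in(rmD)} ⊆ S  — applicable
  S \ del = {carry(b4,right), robot_in(rmD)}
  ∪ add   = {carry(b1,left), carry(b4,right), robot_in(rmD)}

== RESULT ==
["carry(b1,left)", "carry(b4,right)", "robot_in(rmD)"]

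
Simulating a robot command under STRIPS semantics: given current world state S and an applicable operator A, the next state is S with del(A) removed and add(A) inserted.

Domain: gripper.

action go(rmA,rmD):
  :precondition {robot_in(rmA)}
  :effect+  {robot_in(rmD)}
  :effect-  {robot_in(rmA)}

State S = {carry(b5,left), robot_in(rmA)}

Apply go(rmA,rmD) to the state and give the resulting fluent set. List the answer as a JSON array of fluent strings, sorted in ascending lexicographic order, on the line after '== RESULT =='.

Progress:
  pre ⊆ S: {robot_in(rmA)} ⊆ S  — applicable
  S \ del = {carry(b5,left)}
  ∪ add   = {carry(b5,left), robot_in(rmD)}

== RESULT ==
["carry(b5,left)", "robot_in(rmD)"]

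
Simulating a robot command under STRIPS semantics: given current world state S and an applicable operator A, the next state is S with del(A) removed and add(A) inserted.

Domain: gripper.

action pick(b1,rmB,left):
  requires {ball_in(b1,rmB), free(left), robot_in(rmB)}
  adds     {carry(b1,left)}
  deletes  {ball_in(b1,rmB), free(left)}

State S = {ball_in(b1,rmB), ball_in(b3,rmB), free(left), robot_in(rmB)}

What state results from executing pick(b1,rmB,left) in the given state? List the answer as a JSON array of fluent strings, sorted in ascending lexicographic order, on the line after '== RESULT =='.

Compute (S \ del) ∪ add:
  pre ⊆ S: {ball_in(b1,rmB), free(left), robot_in(rmB)} ⊆ S  — applicable
  S \ del = {ball_in(b3,rmB), robot_in(rmB)}
  ∪ add   = {ball_in(b3,rmB), carry(b1,left), robot_in(rmB)}

== RESULT ==
["ball_in(b3,rmB)", "carry(b1,left)", "robot_in(rmB)"]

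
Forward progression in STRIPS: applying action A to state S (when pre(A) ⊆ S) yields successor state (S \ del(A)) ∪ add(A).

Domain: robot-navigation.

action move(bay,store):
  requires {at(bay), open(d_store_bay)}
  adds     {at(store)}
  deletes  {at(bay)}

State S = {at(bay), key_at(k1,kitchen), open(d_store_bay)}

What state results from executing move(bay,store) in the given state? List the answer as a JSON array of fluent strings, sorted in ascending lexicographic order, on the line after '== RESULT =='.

Progress:
  pre ⊆ S: {at(bay), open(d_store_bay)} ⊆ S  — applicable
  S \ del = {key_at(k1,kitchen), open(d_store_bay)}
  ∪ add   = {at(store), key_at(k1,kitchen), open(d_store_bay)}

== RESULT ==
["at(store)", "key_at(k1,kitchen)", "open(d_store_bay)"]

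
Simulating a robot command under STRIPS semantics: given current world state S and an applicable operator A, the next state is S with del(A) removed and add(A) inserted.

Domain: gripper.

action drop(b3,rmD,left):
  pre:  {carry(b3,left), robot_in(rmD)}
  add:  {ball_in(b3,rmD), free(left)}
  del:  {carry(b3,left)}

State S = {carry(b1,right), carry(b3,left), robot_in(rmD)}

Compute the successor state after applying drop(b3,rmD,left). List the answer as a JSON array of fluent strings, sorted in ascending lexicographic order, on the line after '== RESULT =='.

Progress:
  pre ⊆ S: {carry(b3,left), robot_in(rmD)} ⊆ S  — applicable
  S \ del = {carry(b1,right), robot_in(rmD)}
  ∪ add   = {ball_in(b3,rmD), carry(b1,right), free(left), robot_in(rmD)}

== RESULT ==
["ball_in(b3,rmD)", "carry(b1,right)", "free(left)", "robot_in(rmD)"]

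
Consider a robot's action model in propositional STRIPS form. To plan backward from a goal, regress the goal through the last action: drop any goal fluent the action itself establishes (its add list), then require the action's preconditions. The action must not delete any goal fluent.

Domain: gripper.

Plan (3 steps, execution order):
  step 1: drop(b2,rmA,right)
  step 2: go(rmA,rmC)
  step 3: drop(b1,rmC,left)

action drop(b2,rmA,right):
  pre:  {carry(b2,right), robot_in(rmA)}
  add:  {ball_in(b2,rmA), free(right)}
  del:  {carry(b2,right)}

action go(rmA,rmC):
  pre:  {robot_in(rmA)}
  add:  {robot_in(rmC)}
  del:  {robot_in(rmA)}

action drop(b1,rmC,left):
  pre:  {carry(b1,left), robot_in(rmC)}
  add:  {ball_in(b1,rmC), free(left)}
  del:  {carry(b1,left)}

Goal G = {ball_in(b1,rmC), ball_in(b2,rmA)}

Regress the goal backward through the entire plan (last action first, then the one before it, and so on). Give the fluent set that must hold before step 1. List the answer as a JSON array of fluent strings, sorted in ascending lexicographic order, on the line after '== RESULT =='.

Work backward from the goal:
  through step 3 (drop(b1,rmC,left)): drop {ball_in(b1,rmC)}, keep {ball_in(b2,rmA)}, require {carry(b1,left), robot_in(rmC)}
    → {ball_in(b2,rmA), carry(b1,left), robot_in(rmC)}
  through step 2 (go(rmA,rmC)): drop {robot_in(rmC)}, keep {ball_in(b2,rmA), carry(b1,left)}, require {robot_in(rmA)}
    → {ball_in(b2,rmA), carry(b1,left), robot_in(rmA)}
  through step 1 (drop(b2,rmA,right)): drop {ball_in(b2,rmA)}, keep {carry(b1,left), robot_in(rmA)}, require {carry(b2,right), robot_in(rmA)}
    → {carry(b1,left), carry(b2,right), robot_in(rmA)}

== RESULT ==
["carry(b1,left)", "carry(b2,right)", "robot_in(rmA)"]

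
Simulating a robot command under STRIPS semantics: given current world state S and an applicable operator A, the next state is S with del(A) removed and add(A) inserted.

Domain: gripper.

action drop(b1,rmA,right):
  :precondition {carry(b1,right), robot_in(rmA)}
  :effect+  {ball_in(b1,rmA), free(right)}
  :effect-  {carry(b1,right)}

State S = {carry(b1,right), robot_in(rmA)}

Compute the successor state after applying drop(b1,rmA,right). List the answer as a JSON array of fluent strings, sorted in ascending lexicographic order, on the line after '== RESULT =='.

Compute (S \ del) ∪ add:
  pre ⊆ S: {carry(b1,right), robot_in(rmA)} ⊆ S  — applicable
  S \ del = {robot_in(rmA)}
  ∪ add   = {ball_in(b1,rmA), free(right), robot_in(rmA)}

== RESULT ==
["ball_in(b1,rmA)", "free(right)", "robot_in(rmA)"]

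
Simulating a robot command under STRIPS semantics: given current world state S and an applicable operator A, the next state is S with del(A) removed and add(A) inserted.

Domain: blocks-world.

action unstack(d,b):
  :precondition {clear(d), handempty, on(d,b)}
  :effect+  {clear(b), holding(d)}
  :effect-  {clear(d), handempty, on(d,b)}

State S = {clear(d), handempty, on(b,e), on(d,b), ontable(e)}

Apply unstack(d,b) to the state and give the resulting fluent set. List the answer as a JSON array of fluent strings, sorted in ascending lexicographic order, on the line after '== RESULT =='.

Compute (S \ del) ∪ add:
  pre ⊆ S: {clear(d), handempty, on(d,b)} ⊆ S  — applicable
  S \ del = {on(b,e), ontable(e)}
  ∪ add   = {clear(b), holding(d), on(b,e), ontable(e)}

== RESULT ==
["clear(b)", "holding(d)", "on(b,e)", "ontable(e)"]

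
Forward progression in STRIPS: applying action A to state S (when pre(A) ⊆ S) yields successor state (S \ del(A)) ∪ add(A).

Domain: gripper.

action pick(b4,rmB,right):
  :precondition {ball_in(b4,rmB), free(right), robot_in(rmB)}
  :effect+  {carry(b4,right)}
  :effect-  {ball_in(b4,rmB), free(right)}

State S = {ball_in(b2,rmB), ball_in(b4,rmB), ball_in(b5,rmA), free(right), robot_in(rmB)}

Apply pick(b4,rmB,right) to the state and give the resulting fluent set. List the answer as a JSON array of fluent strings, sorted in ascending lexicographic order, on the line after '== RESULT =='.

Progress:
  pre ⊆ S: {ball_in(b4,rmB), free(right), robot_in(rmB)} ⊆ S  — applicable
  S \ del = {ball_in(b2,rmB), ball_in(b5,rmA), robot_in(rmB)}
  ∪ add   = {ball_in(b2,rmB), ball_in(b5,rmA), carry(b4,right), robot_in(rmB)}

== RESULT ==
["ball_in(b2,rmB)", "ball_in(b5,rmA)", "carry(b4,right)", "robot_in(rmB)"]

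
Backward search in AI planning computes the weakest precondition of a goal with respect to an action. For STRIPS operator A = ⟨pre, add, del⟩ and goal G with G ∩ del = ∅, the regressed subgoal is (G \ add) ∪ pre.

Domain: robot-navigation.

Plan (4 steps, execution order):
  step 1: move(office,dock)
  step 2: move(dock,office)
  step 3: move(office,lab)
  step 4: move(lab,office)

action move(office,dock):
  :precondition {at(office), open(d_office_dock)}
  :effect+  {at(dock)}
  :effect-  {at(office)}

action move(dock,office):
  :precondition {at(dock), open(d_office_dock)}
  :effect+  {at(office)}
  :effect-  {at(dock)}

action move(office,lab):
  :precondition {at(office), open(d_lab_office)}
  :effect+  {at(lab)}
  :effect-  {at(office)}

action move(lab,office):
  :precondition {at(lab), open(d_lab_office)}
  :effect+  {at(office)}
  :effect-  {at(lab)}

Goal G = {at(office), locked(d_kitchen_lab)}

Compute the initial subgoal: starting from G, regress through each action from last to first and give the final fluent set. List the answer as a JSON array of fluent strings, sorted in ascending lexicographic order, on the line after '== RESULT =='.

Work backward from the goal:
  through step 4 (move(lab,office)): drop {at(office)}, keep {locked(d_kitchen_lab)}, require {at(lab), open(d_lab_office)}
    → {at(lab), locked(d_kitchen_lab), open(d_lab_office)}
  through step 3 (move(office,lab)): drop {at(lab)}, keep {locked(d_kitchen_lab), open(d_lab_office)}, require {at(office), open(d_lab_office)}
    → {at(office), locked(d_kitchen_lab), open(d_lab_office)}
  through step 2 (move(dock,office)): drop {at(office)}, keep {locked(d_kitchen_lab), open(d_lab_office)}, require {at(dock), open(d_office_dock)}
    → {at(dock), locked(d_kitchen_lab), open(d_lab_office), open(d_office_dock)}
  through step 1 (move(office,dock)): drop {at(dock)}, keep {locked(d_kitchen_lab), open(d_lab_office), open(d_office_dock)}, require {at(office), open(d_office_dock)}
    → {at(office), locked(d_kitchen_lab), open(d_lab_office), open(d_office_dock)}

== RESULT ==
["at(office)", "locked(d_kitchen_lab)", "open(d_lab_office)", "open(d_office_dock)"]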